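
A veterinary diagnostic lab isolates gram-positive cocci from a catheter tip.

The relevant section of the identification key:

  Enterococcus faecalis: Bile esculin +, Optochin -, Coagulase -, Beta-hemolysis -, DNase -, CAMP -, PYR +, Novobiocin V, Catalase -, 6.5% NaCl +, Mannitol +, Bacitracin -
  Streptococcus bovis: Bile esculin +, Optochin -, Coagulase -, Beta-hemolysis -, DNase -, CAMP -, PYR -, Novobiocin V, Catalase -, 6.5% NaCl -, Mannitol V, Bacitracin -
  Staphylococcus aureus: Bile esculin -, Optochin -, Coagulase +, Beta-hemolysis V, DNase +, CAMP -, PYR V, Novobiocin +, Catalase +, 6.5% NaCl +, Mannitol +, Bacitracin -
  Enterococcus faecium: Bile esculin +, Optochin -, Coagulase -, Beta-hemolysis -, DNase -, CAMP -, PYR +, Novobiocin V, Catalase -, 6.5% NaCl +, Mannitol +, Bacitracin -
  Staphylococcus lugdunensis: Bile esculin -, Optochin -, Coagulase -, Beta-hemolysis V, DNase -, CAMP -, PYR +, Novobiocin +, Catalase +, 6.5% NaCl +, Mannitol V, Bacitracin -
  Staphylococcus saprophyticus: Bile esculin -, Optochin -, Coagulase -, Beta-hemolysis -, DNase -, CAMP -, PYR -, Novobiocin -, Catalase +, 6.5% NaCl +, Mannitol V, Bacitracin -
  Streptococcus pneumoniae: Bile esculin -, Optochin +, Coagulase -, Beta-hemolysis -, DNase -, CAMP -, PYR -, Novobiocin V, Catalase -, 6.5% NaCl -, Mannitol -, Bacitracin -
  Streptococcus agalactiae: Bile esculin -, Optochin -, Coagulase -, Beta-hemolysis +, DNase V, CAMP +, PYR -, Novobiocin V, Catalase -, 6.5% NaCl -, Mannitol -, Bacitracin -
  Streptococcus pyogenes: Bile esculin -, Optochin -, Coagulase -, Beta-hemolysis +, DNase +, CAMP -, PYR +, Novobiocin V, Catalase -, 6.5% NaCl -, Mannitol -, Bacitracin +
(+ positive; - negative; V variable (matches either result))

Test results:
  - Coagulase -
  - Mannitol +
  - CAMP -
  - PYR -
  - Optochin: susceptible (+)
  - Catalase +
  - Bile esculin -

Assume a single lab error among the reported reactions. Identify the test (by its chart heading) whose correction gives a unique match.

As reported, no row in the chart matches all 7 reactions.
Reversing CAMP → still no organism matches.
Reversing Catalase → still no organism matches.
Reversing PYR → still no organism matches.
Reversing Bile esculin → still no organism matches.
Reversing Coagulase → still no organism matches.
Reversing Mannitol → still no organism matches.
Reversing Optochin (to -) → unique match: Staphylococcus saprophyticus.

Optochin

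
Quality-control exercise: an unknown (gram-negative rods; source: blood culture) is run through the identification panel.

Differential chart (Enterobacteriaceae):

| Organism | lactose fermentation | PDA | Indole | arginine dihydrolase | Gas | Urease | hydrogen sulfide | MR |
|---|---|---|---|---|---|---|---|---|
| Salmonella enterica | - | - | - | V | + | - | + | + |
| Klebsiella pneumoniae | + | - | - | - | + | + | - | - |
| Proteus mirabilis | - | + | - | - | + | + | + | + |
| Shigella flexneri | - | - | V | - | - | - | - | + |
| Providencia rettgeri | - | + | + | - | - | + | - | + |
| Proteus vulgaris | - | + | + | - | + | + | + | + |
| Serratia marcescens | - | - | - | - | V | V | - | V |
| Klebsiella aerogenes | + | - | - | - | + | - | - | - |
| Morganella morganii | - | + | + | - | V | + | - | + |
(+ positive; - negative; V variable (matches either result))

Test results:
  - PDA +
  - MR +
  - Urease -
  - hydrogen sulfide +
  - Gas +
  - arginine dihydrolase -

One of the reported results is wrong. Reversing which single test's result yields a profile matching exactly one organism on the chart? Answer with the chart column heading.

As reported, no row in the chart matches all 6 reactions.
Reversing arginine dihydrolase → still no organism matches.
Reversing MR → still no organism matches.
Reversing Urease → 2 organisms match (not unique).
Reversing Gas → still no organism matches.
Reversing hydrogen sulfide → still no organism matches.
Reversing PDA (to -) → unique match: Salmonella enterica.

PDA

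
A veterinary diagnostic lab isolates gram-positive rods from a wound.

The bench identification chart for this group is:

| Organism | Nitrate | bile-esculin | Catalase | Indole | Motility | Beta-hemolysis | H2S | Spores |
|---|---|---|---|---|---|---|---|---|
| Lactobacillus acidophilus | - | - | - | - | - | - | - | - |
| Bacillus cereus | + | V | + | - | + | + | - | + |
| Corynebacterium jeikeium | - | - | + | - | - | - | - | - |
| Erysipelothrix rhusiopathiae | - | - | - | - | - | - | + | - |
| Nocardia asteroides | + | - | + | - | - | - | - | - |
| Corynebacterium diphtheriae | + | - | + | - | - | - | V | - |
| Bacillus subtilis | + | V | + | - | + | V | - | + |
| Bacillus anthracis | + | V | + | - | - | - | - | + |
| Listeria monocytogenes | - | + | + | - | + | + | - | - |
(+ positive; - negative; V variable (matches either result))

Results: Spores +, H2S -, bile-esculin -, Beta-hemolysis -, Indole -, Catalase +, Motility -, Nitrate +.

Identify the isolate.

Bacillus anthracis

Indole -: all 9 remaining candidates are consistent.
H2S -: excludes Erysipelothrix rhusiopathiae — 8 left.
bile-esculin -: excludes Listeria monocytogenes — 7 left.
Beta-hemolysis -: excludes Bacillus cereus — 6 left.
Spores +: excludes Lactobacillus acidophilus, Corynebacterium jeikeium, Nocardia asteroides, Corynebacterium diphtheriae — 2 left.
Nitrate +: all 2 remaining candidates are consistent.
Catalase +: all 2 remaining candidates are consistent.
Motility -: excludes Bacillus subtilis — 1 left.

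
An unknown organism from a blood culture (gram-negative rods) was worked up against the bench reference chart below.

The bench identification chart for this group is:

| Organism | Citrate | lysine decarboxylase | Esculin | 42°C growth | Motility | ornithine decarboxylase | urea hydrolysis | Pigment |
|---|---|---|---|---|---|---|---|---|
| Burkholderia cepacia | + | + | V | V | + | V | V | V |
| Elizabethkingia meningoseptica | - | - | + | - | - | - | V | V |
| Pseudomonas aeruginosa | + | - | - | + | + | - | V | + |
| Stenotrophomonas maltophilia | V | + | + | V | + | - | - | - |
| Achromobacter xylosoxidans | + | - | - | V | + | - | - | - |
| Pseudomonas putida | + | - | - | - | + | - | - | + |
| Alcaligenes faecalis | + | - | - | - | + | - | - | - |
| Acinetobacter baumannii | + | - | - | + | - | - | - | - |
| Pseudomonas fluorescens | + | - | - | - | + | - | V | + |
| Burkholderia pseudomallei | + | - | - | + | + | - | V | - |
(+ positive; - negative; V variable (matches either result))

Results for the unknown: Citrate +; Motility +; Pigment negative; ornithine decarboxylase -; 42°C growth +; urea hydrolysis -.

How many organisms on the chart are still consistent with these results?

4

ornithine decarboxylase -: all 10 remaining candidates are consistent.
Pigment -: excludes Pseudomonas aeruginosa, Pseudomonas putida, Pseudomonas fluorescens — 7 left.
urea hydrolysis -: all 7 remaining candidates are consistent.
Citrate +: excludes Elizabethkingia meningoseptica — 6 left.
42°C growth +: excludes Alcaligenes faecalis — 5 left.
Motility +: excludes Acinetobacter baumannii — 4 left.
Still consistent: Achromobacter xylosoxidans, Burkholderia cepacia, Burkholderia pseudomallei, Stenotrophomonas maltophilia.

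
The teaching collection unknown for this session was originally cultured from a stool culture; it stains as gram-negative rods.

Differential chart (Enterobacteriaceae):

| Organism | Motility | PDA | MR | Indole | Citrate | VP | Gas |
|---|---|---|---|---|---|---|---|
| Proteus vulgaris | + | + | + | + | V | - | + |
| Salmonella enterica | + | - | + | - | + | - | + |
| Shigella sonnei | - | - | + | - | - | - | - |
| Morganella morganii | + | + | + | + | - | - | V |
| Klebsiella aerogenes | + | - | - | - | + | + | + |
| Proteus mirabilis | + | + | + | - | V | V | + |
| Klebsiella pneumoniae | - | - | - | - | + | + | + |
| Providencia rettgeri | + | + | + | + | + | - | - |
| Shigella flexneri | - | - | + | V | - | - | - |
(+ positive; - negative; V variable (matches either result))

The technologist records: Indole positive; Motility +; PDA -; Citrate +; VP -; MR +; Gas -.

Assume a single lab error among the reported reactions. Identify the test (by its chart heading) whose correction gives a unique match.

PDA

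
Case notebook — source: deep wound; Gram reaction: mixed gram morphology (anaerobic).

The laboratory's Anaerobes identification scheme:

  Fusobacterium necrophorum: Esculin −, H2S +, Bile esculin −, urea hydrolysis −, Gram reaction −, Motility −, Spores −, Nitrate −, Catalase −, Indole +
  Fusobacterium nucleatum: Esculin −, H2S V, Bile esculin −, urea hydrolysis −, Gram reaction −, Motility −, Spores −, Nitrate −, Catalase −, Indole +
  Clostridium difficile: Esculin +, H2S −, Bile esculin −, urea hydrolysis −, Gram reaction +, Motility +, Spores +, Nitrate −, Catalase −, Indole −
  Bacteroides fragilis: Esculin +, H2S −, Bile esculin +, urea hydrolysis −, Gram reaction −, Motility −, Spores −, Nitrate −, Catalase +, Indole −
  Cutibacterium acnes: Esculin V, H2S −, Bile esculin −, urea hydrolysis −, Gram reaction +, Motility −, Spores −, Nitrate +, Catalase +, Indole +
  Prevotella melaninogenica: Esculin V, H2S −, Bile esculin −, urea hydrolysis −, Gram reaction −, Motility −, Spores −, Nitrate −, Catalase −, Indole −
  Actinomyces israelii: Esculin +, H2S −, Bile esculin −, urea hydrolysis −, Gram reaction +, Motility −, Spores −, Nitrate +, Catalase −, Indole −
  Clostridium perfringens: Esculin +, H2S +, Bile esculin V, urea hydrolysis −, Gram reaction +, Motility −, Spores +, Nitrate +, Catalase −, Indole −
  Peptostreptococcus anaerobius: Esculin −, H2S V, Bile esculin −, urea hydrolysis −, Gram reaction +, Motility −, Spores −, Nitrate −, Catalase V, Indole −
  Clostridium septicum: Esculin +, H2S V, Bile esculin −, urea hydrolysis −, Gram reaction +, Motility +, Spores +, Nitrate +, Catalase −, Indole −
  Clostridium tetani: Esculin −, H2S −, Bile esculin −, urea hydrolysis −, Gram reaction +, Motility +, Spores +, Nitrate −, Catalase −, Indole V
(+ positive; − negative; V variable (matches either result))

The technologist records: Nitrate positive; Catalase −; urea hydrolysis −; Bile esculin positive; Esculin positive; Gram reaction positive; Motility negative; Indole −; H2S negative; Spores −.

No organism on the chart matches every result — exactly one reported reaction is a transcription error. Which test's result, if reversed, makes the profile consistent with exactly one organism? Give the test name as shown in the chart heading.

As reported, no row in the chart matches all 10 reactions.
Reversing Spores → still no organism matches.
Reversing urea hydrolysis → still no organism matches.
Reversing Esculin → still no organism matches.
Reversing Catalase → still no organism matches.
Reversing Nitrate → still no organism matches.
Reversing Indole → still no organism matches.
Reversing H2S → still no organism matches.
Reversing Gram reaction → still no organism matches.
Reversing Bile esculin (to −) → unique match: Actinomyces israelii.
Reversing Motility → still no organism matches.

Bile esculin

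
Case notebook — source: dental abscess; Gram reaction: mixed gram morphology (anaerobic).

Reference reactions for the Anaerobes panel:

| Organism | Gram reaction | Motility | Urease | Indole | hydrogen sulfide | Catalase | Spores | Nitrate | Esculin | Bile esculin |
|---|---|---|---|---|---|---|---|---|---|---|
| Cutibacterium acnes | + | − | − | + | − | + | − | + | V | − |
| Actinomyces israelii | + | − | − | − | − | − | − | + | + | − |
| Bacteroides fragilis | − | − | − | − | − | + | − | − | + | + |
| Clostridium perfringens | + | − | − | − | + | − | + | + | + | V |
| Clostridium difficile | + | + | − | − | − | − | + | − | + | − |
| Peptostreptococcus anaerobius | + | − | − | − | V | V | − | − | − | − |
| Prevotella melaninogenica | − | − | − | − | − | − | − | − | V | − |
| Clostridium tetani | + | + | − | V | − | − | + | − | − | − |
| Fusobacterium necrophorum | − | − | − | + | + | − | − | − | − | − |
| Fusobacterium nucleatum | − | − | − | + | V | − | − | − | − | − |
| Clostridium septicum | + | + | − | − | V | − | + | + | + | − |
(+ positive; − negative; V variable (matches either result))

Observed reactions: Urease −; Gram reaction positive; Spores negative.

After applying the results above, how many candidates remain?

Gram reaction +: excludes Bacteroides fragilis, Prevotella melaninogenica, Fusobacterium necrophorum, Fusobacterium nucleatum — 7 left.
Spores −: excludes Clostridium perfringens, Clostridium difficile, Clostridium tetani, Clostridium septicum — 3 left.
Urease −: all 3 remaining candidates are consistent.
Still consistent: Actinomyces israelii, Cutibacterium acnes, Peptostreptococcus anaerobius.

3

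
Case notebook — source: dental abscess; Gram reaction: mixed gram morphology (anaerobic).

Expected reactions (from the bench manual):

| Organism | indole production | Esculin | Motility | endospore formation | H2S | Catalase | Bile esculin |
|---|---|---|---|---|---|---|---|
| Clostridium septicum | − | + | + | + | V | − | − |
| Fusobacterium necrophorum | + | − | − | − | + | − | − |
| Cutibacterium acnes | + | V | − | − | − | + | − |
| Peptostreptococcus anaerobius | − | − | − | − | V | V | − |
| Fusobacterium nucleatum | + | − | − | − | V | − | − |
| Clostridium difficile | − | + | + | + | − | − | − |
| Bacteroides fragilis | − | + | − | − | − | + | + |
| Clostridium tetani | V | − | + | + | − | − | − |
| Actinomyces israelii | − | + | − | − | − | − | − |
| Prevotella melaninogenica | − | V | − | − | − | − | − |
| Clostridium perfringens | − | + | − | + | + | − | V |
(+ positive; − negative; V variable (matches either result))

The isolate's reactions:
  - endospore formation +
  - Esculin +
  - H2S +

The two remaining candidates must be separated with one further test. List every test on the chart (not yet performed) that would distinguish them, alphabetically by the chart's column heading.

Esculin +: excludes Fusobacterium necrophorum, Peptostreptococcus anaerobius, Fusobacterium nucleatum, Clostridium tetani — 7 left.
H2S +: excludes 5 organisms — 2 left.
endospore formation +: all 2 remaining candidates are consistent.
Two candidates remain: Clostridium perfringens and Clostridium septicum.
  indole production: − vs − — same for both, does not separate.
  Motility: Clostridium perfringens −, Clostridium septicum + — discriminates.
  Catalase: − vs − — same for both, does not separate.
  Bile esculin: V vs − — variable for at least one, does not separate.

Motility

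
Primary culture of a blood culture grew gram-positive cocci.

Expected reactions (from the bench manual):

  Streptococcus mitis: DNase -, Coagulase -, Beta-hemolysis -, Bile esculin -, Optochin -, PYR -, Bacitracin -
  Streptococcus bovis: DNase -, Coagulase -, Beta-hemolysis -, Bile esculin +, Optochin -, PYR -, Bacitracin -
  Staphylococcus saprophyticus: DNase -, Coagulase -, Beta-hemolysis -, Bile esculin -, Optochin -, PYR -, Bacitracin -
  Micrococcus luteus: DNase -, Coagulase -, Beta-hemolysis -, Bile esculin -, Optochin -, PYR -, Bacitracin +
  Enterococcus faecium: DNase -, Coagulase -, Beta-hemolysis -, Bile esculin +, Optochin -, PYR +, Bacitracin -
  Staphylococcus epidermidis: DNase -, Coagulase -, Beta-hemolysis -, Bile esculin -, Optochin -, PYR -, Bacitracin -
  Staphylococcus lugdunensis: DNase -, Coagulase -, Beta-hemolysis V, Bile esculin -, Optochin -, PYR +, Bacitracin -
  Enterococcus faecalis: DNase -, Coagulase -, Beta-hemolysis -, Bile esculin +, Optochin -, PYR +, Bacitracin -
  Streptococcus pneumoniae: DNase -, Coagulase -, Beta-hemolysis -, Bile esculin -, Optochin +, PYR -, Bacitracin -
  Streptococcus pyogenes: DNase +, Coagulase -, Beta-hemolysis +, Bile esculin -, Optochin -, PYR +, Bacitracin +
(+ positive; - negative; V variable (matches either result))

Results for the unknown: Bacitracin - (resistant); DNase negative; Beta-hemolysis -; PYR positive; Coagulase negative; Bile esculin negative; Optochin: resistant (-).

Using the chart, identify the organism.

Staphylococcus lugdunensis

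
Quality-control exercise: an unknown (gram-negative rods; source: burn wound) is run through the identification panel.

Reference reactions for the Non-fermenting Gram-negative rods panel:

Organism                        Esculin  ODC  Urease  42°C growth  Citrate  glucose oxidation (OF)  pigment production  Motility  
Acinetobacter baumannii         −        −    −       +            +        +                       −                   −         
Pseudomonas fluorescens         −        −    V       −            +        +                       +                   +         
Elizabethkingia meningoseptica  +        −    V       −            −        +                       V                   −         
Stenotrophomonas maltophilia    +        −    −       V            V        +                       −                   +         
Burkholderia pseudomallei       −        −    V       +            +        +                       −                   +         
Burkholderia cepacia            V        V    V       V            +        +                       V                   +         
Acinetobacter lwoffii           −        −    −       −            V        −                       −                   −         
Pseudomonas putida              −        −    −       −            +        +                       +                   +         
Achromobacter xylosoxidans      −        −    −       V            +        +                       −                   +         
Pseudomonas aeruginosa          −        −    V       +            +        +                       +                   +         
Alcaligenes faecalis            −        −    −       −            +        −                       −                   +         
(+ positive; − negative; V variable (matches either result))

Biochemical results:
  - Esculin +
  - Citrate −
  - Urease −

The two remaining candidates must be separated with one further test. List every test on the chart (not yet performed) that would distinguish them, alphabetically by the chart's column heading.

Urease −: all 11 remaining candidates are consistent.
Esculin +: excludes 8 organisms — 3 left.
Citrate −: excludes Burkholderia cepacia — 2 left.
Two candidates remain: Elizabethkingia meningoseptica and Stenotrophomonas maltophilia.
  ODC: − vs − — same for both, does not separate.
  42°C growth: − vs V — variable for at least one, does not separate.
  glucose oxidation (OF): + vs + — same for both, does not separate.
  pigment production: V vs − — variable for at least one, does not separate.
  Motility: Elizabethkingia meningoseptica −, Stenotrophomonas maltophilia + — discriminates.

Motility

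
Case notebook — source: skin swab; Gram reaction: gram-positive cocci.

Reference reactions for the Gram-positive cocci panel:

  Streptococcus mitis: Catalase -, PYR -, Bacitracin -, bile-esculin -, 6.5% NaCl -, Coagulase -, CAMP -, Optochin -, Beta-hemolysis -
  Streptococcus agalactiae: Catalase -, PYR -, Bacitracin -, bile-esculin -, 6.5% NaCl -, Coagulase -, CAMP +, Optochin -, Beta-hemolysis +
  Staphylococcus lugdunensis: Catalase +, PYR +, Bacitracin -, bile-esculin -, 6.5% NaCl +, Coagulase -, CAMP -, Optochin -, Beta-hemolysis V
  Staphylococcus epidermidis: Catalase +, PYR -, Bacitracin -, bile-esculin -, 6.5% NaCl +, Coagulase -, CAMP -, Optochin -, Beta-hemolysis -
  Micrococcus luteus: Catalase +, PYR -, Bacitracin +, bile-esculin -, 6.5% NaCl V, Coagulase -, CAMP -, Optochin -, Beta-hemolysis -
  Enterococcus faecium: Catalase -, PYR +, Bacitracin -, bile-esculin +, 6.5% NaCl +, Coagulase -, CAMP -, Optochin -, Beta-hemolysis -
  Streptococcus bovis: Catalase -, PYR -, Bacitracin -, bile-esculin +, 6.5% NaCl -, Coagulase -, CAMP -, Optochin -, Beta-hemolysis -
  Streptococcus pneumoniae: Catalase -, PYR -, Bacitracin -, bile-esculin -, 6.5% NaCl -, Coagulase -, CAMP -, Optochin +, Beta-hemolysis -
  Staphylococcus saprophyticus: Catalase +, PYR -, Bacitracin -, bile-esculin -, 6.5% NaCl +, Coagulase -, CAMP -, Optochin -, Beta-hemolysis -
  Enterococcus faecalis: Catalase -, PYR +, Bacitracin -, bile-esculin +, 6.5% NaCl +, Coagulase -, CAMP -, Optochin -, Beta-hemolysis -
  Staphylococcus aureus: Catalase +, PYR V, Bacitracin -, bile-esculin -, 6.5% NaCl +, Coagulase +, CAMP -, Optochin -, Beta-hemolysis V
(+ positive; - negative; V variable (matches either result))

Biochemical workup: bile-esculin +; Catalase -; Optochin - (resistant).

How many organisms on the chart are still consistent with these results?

bile-esculin +: excludes 8 organisms — 3 left.
Catalase -: all 3 remaining candidates are consistent.
Optochin -: all 3 remaining candidates are consistent.
Still consistent: Enterococcus faecalis, Enterococcus faecium, Streptococcus bovis.

3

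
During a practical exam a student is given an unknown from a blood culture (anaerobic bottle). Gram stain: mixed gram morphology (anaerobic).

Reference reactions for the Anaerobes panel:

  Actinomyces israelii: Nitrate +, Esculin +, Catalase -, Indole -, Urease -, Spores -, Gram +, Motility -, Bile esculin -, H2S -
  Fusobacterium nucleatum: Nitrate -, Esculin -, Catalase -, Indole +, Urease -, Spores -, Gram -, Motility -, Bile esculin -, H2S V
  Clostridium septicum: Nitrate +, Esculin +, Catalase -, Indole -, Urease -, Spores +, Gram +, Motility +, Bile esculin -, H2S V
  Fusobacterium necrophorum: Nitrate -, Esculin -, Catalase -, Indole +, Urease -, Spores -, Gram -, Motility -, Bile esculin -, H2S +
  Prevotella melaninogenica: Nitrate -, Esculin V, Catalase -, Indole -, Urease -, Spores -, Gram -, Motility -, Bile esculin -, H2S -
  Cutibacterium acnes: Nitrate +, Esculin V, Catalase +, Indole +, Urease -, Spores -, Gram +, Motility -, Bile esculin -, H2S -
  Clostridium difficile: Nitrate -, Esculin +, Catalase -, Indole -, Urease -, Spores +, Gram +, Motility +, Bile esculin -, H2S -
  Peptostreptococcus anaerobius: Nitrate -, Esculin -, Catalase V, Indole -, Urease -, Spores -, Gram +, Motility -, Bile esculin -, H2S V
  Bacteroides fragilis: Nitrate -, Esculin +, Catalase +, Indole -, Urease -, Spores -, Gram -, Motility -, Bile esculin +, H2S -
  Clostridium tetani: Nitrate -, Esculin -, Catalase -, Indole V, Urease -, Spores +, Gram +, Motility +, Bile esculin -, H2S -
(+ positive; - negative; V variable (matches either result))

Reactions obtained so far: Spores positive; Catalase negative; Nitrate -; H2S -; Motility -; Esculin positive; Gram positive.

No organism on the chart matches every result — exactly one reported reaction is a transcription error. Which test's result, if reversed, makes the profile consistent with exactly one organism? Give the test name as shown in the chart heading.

Motility

As reported, no row in the chart matches all 7 reactions.
Reversing H2S → still no organism matches.
Reversing Catalase → still no organism matches.
Reversing Nitrate → still no organism matches.
Reversing Gram → still no organism matches.
Reversing Motility (to +) → unique match: Clostridium difficile.
Reversing Esculin → still no organism matches.
Reversing Spores → still no organism matches.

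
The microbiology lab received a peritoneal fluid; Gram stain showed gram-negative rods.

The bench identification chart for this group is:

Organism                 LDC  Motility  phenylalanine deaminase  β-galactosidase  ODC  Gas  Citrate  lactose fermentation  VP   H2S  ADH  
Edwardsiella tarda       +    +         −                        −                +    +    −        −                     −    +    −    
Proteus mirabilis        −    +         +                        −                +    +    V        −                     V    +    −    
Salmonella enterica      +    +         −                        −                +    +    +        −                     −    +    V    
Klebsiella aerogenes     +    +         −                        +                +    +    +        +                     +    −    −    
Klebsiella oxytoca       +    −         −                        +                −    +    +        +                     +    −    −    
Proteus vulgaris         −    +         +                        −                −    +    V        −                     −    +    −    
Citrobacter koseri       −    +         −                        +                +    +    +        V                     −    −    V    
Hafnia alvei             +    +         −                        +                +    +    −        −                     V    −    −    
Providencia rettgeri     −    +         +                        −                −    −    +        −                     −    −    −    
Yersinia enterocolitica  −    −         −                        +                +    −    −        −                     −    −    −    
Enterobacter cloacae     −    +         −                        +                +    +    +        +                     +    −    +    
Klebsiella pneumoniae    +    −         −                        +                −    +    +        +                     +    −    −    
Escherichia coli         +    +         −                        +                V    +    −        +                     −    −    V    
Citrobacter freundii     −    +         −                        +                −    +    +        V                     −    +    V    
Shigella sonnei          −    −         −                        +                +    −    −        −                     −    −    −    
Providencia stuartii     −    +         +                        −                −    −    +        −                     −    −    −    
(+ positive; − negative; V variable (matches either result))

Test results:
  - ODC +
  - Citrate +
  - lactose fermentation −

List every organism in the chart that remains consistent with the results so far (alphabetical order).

Citrate +: excludes 5 organisms — 11 left.
lactose fermentation −: excludes Klebsiella aerogenes, Klebsiella oxytoca, Enterobacter cloacae, Klebsiella pneumoniae — 7 left.
ODC +: excludes Proteus vulgaris, Providencia rettgeri, Citrobacter freundii, Providencia stuartii — 3 left.

Citrobacter koseri, Proteus mirabilis, Salmonella enterica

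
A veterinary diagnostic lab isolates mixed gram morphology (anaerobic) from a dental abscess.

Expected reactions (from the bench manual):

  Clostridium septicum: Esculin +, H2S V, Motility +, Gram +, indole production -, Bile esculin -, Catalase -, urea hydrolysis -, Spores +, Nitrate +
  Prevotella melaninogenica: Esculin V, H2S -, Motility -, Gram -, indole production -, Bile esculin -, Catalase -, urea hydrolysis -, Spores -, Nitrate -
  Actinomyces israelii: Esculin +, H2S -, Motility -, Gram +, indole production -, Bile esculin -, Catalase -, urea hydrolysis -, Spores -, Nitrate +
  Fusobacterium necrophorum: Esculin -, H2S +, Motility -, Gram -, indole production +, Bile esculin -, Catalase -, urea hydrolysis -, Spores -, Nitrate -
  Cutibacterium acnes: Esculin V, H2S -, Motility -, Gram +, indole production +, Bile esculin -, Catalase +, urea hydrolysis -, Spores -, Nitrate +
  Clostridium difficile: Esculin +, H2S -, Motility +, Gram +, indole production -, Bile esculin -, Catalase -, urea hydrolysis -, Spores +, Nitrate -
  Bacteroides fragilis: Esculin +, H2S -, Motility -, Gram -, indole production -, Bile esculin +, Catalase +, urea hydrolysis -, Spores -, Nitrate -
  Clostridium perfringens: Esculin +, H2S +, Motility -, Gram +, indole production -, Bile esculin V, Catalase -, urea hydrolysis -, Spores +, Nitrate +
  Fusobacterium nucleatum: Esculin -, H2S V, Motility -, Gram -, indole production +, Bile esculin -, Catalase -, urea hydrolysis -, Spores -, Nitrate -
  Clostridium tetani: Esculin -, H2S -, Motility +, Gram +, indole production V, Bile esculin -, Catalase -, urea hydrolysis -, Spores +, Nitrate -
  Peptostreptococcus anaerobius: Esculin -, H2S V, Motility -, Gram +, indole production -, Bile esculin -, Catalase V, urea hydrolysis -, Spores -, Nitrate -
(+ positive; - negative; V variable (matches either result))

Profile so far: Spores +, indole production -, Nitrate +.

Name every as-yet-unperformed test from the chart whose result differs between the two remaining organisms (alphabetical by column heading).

Motility

indole production -: excludes Fusobacterium necrophorum, Cutibacterium acnes, Fusobacterium nucleatum — 8 left.
Spores +: excludes Prevotella melaninogenica, Actinomyces israelii, Bacteroides fragilis, Peptostreptococcus anaerobius — 4 left.
Nitrate +: excludes Clostridium difficile, Clostridium tetani — 2 left.
Two candidates remain: Clostridium perfringens and Clostridium septicum.
  Esculin: + vs + — same for both, does not separate.
  H2S: + vs V — variable for at least one, does not separate.
  Motility: Clostridium perfringens -, Clostridium septicum + — discriminates.
  Gram: + vs + — same for both, does not separate.
  Bile esculin: V vs - — variable for at least one, does not separate.
  Catalase: - vs - — same for both, does not separate.
  urea hydrolysis: - vs - — same for both, does not separate.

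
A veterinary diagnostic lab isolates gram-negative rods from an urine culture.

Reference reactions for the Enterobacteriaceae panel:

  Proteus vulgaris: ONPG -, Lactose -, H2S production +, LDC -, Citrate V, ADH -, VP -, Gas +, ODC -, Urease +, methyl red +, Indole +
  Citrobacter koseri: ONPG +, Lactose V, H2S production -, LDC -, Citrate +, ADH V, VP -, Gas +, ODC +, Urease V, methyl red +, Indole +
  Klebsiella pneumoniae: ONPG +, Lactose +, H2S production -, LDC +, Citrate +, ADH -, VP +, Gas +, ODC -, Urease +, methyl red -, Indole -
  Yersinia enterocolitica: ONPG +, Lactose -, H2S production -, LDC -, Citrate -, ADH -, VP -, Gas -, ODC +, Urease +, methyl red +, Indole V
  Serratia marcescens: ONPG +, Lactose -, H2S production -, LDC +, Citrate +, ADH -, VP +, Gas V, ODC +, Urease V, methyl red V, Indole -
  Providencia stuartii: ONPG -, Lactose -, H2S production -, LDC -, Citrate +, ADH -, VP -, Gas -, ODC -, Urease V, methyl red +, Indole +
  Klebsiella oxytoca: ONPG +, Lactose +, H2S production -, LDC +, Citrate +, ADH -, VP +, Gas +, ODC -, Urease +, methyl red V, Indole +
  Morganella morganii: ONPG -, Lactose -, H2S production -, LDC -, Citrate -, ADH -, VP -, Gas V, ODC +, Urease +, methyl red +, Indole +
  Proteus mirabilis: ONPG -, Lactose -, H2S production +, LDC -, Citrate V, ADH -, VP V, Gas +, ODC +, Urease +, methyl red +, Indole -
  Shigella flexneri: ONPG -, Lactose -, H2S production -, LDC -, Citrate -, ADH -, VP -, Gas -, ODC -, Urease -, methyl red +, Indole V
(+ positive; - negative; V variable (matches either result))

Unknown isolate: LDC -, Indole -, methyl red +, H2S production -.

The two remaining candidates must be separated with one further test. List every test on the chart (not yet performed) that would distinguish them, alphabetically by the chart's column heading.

ODC, ONPG, Urease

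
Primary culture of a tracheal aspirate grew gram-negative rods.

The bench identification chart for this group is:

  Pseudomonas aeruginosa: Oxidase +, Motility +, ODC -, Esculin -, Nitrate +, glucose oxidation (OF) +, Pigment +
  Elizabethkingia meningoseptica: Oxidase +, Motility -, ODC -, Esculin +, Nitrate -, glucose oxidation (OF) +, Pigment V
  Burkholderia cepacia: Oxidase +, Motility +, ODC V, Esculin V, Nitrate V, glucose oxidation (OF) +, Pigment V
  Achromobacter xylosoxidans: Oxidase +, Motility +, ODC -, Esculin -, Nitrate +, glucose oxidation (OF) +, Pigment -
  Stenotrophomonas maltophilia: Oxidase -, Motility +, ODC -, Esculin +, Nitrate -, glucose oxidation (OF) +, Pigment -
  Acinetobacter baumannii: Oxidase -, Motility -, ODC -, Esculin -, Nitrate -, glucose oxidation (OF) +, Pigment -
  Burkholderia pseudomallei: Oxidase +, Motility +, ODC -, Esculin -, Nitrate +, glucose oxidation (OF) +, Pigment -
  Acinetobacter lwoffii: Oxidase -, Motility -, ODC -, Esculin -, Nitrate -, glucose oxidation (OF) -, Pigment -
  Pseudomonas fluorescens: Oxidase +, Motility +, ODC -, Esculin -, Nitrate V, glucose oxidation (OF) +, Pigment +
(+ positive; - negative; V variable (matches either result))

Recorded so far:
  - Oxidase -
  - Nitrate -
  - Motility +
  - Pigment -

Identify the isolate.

Pigment -: excludes Pseudomonas aeruginosa, Pseudomonas fluorescens — 7 left.
Oxidase -: excludes Elizabethkingia meningoseptica, Burkholderia cepacia, Achromobacter xylosoxidans, Burkholderia pseudomallei — 3 left.
Nitrate -: all 3 remaining candidates are consistent.
Motility +: excludes Acinetobacter baumannii, Acinetobacter lwoffii — 1 left.

Stenotrophomonas maltophilia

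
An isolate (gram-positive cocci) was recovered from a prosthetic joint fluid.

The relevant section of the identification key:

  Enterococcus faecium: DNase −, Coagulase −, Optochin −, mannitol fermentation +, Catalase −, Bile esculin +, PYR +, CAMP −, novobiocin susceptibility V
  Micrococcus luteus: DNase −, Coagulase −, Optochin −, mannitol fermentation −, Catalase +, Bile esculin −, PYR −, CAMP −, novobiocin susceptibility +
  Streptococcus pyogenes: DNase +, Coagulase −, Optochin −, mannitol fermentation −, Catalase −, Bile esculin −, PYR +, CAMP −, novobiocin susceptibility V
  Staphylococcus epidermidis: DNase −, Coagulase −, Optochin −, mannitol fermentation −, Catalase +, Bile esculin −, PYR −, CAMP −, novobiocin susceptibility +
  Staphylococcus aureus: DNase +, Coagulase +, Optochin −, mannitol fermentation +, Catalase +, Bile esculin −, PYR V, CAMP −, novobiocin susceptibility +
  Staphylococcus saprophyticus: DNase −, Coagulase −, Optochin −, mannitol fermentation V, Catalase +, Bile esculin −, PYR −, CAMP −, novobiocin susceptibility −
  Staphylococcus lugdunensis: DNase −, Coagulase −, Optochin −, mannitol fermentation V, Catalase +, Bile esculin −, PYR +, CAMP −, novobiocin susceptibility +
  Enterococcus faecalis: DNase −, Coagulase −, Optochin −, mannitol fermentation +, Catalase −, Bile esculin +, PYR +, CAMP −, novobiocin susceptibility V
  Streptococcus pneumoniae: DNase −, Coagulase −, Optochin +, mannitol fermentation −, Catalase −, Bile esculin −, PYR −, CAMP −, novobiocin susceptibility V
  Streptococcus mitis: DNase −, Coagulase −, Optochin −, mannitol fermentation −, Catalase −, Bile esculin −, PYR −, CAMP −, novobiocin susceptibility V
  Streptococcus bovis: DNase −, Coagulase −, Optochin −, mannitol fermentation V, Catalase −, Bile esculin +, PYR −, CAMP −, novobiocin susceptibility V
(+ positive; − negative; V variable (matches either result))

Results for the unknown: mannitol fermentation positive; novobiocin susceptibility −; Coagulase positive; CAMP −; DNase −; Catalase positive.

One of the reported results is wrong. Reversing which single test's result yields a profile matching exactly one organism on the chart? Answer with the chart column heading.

Coagulase

As reported, no row in the chart matches all 6 reactions.
Reversing Coagulase (to −) → unique match: Staphylococcus saprophyticus.
Reversing mannitol fermentation → still no organism matches.
Reversing CAMP → still no organism matches.
Reversing novobiocin susceptibility → still no organism matches.
Reversing Catalase → still no organism matches.
Reversing DNase → still no organism matches.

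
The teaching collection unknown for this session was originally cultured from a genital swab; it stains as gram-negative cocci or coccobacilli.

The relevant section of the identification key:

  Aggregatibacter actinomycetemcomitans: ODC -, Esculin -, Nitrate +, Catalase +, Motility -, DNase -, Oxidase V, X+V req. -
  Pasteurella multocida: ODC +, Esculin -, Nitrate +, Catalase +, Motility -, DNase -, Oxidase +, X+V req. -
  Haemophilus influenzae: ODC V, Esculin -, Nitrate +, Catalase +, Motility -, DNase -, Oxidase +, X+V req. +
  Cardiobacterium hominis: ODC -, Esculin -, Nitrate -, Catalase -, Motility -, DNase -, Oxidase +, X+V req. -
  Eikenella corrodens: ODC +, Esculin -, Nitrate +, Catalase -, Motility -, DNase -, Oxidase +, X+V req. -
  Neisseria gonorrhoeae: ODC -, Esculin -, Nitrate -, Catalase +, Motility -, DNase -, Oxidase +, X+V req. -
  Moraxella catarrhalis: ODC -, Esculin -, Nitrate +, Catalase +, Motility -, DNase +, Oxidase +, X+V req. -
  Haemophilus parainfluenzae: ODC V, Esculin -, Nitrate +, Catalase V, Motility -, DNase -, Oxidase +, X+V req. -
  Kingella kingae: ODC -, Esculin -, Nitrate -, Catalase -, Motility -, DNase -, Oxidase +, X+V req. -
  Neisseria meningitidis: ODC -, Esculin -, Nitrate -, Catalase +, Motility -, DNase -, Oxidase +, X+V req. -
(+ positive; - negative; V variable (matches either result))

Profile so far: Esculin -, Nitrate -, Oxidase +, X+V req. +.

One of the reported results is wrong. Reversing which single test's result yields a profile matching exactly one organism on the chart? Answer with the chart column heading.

Nitrate

As reported, no row in the chart matches all 4 reactions.
Reversing Oxidase → still no organism matches.
Reversing X+V req. → 4 organisms match (not unique).
Reversing Nitrate (to +) → unique match: Haemophilus influenzae.
Reversing Esculin → still no organism matches.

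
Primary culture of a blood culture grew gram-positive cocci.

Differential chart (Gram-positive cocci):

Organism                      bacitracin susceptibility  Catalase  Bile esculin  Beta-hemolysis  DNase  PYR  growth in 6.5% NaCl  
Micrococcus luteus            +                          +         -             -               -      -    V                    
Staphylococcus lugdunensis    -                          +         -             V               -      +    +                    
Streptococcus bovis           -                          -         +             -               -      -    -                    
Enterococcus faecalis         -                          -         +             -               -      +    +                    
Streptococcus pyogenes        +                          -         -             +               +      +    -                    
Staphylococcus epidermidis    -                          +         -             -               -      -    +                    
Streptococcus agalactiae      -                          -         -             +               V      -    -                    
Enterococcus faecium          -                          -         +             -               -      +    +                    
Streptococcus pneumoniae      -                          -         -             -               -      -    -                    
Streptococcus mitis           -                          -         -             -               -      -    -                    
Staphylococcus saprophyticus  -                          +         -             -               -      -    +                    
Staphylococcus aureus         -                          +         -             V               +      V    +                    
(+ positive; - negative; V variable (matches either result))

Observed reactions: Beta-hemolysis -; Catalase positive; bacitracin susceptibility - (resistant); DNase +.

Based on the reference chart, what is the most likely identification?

Staphylococcus aureus

DNase +: excludes 9 organisms — 3 left.
bacitracin susceptibility -: excludes Streptococcus pyogenes — 2 left.
Catalase +: excludes Streptococcus agalactiae — 1 left.
Beta-hemolysis -: the one remaining candidate is consistent.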